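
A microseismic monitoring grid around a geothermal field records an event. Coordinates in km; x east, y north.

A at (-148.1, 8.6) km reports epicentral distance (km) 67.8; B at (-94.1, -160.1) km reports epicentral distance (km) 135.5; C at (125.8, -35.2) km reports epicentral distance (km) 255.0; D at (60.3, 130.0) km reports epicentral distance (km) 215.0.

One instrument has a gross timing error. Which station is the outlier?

C

Solve using three stations at a time. Using A, B, D (subtract circle equations pairwise → linear system) gives (x, y) ≈ (-89.0, -24.7).
Distances from that point to each station vs reported:
  A: calculated 67.8 vs reported 67.8 → residual 0.0 km
  B: calculated 135.5 vs reported 135.5 → residual 0.0 km
  C: calculated 215.1 vs reported 255.0 → residual 39.9 km
  D: calculated 215.0 vs reported 215.0 → residual 0.0 km
A, B, D are mutually consistent (residuals ≈ 0); C is off by 39.9 km.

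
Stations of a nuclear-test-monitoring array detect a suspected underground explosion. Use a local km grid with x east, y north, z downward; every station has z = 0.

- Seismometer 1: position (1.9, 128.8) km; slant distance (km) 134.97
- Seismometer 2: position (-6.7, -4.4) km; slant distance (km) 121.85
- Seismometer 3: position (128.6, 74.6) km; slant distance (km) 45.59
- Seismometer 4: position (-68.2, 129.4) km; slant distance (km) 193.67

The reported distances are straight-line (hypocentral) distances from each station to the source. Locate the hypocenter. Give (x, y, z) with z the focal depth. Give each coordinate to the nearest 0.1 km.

(103.7, 42.7, 21.0)

Each station gives a sphere (x−x_i)² + (y−y_i)² + z² = d_i² (stations at z=0).
Subtracting the Seismometer 1 sphere from Seismometer 2 and Seismometer 3: z² cancels, leaving linear equations in x and y:
-17.2 x − 266.4 y = -13159.32
253.4 x − 108.4 y = 21648.52
Solving: x ≈ 103.699, y ≈ 42.702 km (keep extra digits for the depth step; rounded: 103.7, 42.7).
Then from the Seismometer 1 sphere: z² = 134.97² − (x − 1.9)² − (y − 128.8)² with x = 103.699, y = 42.702, so z ≈ 21.000 ≈ 21.0 km.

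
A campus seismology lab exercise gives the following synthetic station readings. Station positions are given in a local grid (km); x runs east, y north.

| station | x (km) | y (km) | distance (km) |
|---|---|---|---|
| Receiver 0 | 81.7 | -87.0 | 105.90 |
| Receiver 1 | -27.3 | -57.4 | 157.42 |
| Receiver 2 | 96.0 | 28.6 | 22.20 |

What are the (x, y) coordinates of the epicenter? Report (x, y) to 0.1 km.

Circle about each station: (x − 81.7)² + (y + 87.0)² = 105.90²; (x + 27.3)² + (y + 57.4)² = 157.42²; (x − 96.0)² + (y − 28.6)² = 22.20².
Subtracting the Receiver 0 equation from the Receiver 1 and Receiver 2 equations removes the quadratic terms:
-218.0 x + 59.2 y = -23770.09
28.6 x + 231.2 y = 6512.04
Solving the 2×2 system: x ≈ 112.9, y ≈ 14.2 km.

(112.9, 14.2)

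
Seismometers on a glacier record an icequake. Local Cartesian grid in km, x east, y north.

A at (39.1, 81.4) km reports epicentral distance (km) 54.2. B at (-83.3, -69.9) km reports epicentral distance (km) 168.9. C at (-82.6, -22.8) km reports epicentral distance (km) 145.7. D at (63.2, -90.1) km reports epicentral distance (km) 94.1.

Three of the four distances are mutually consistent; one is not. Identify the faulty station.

D

Solve using three stations at a time. Using A, B, C (subtract circle equations pairwise → linear system) gives (x, y) ≈ (53.6, 29.1).
Distances from that point to each station vs reported:
  A: calculated 54.3 vs reported 54.2 → residual 0.1 km
  B: calculated 168.9 vs reported 168.9 → residual 0.0 km
  C: calculated 145.7 vs reported 145.7 → residual 0.0 km
  D: calculated 119.6 vs reported 94.1 → residual 25.5 km
A, B, C are mutually consistent (residuals ≈ 0); D is off by 25.5 km.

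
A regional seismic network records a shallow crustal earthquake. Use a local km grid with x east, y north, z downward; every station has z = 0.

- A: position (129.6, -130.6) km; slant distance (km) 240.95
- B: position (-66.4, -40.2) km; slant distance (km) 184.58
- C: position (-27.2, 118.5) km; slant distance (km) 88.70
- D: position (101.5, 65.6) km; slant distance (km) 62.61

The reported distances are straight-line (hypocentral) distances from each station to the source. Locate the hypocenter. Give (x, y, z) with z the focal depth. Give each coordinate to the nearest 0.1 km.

Each station gives a sphere (x−x_i)² + (y−y_i)² + z² = d_i² (stations at z=0).
Subtracting the A sphere from B and C: z² cancels, leaving linear equations in x and y:
-392.0 x + 180.8 y = -3840.39
-313.6 x + 498.2 y = 31118.78
Solving: x ≈ 54.400, y ≈ 96.705 km (keep extra digits for the depth step; rounded: 54.4, 96.7).
Then from the A sphere: z² = 240.95² − (x − 129.6)² − (y + 130.6)² with x = 54.400, y = 96.705, so z ≈ 27.098 ≈ 27.1 km.

x ≈ 54.4 km, y ≈ 96.7 km, depth ≈ 27.1 km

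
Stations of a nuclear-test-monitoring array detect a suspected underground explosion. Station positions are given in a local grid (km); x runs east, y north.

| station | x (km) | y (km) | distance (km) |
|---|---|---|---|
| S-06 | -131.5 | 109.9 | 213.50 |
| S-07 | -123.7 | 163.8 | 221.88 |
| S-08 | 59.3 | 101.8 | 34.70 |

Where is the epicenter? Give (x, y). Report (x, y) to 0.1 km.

78.8 km east, 73.1 km north

Circle about each station: (x + 131.5)² + (y − 109.9)² = 213.50²; (x + 123.7)² + (y − 163.8)² = 221.88²; (x − 59.3)² + (y − 101.8)² = 34.70².
Subtracting the S-06 equation from the S-07 and S-08 equations removes the quadratic terms:
15.6 x + 107.8 y = 9113.39
381.6 x − 16.2 y = 28887.63
Solving the 2×2 system: x ≈ 78.8, y ≈ 73.1 km.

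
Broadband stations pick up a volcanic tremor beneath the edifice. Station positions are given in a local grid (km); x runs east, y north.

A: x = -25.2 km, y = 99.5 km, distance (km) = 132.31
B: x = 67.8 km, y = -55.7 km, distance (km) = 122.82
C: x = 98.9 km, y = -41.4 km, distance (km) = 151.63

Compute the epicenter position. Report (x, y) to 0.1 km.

x ≈ -52.3 km, y ≈ -30.0 km

Circle about each station: (x + 25.2)² + (y − 99.5)² = 132.31²; (x − 67.8)² + (y + 55.7)² = 122.82²; (x − 98.9)² + (y + 41.4)² = 151.63².
Subtracting pairs of circle equations eliminates x²+y² and gives linear equations (the radical axes):
186.0 x − 310.4 y = -414.78
248.2 x − 281.8 y = -4525.84
Solving the 2×2 system: x ≈ -52.3, y ≈ -30.0 km.
Check against A (with the unrounded x, y): √((x + 25.2)²+(y − 99.5)²) = 132.31 ≈ 132.31 km. ✓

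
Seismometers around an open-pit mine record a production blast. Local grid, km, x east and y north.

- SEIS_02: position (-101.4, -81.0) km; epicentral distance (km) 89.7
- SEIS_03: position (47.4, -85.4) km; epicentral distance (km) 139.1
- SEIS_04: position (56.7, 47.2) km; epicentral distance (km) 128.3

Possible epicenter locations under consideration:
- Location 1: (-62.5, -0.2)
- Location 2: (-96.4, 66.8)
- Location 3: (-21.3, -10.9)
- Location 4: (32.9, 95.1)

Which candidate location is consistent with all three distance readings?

Location 1

For each candidate, compare |candidate − station| to the reported distance:
Location 1: residuals SEIS_02 0.0, SEIS_03 0.0, SEIS_04 0.0 → max 0.0 km
Location 2: residuals SEIS_02 58.2, SEIS_03 70.3, SEIS_04 26.0 → max 70.3 km
Location 3: residuals SEIS_02 16.7, SEIS_03 37.8, SEIS_04 31.0 → max 37.8 km
Location 4: residuals SEIS_02 131.8, SEIS_03 42.0, SEIS_04 74.8 → max 131.8 km
Only Location 1 has all residuals ≈ 0.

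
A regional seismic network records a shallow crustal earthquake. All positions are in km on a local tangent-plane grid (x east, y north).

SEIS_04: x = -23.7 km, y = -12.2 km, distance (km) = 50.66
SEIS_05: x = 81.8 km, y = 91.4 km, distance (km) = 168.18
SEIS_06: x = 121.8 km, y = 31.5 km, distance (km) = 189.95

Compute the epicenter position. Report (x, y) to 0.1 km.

x ≈ -67.3 km, y ≈ 13.6 km

Circle about each station: (x + 23.7)² + (y + 12.2)² = 50.66²; (x − 81.8)² + (y − 91.4)² = 168.18²; (x − 121.8)² + (y − 31.5)² = 189.95².
Subtracting pairs of circle equations eliminates x²+y² and gives linear equations (the radical axes):
211.0 x + 207.2 y = -11383.41
291.0 x + 87.4 y = -18397.61
Solving the 2×2 system: x ≈ -67.3, y ≈ 13.6 km.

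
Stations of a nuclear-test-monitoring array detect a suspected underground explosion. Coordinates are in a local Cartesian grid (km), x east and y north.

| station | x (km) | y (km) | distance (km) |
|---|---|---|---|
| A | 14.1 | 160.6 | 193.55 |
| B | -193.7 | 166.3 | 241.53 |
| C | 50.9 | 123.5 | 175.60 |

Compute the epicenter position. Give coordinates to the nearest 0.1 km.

Circle about each station: (x − 14.1)² + (y − 160.6)² = 193.55²; (x + 193.7)² + (y − 166.3)² = 241.53²; (x − 50.9)² + (y − 123.5)² = 175.60².
Subtracting pairs of circle equations eliminates x²+y² and gives linear equations (the radical axes):
-415.6 x + 11.4 y = 18309.07
73.6 x − 74.2 y = -1521.87
Solving the 2×2 system: x ≈ -44.7, y ≈ -23.8 km.
Check against A (with the unrounded x, y): √((x − 14.1)²+(y − 160.6)²) = 193.59 ≈ 193.55 km. ✓

(-44.7, -23.8)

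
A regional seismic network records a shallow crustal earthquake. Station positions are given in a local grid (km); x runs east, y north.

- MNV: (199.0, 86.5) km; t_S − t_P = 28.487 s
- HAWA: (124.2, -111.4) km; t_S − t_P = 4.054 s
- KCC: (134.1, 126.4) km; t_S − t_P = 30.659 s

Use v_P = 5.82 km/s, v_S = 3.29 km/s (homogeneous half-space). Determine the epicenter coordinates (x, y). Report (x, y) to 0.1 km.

94.9 km east, -102.3 km north

Distance from S−P lag: d = Δt · v_P v_S / (v_P − v_S) = Δt · (5.82·3.29)/(5.82−3.29) ≈ 7.5683·Δt.
So d_MNV = 215.60, d_HAWA = 30.68, d_KCC = 232.04 km.
Circle about each station: (x − 199.0)² + (y − 86.5)² = 215.60²; (x − 124.2)² + (y + 111.4)² = 30.68²; (x − 134.1)² + (y − 126.4)² = 232.04².
Subtracting the MNV equation from the HAWA and KCC equations removes the quadratic terms:
-149.6 x − 395.8 y = 26294.45
-129.8 x + 79.8 y = -20482.68
Solving the 2×2 system: x ≈ 94.9, y ≈ -102.3 km.
Check against MNV (with the unrounded x, y): √((x − 199.0)²+(y − 86.5)²) = 215.60 ≈ 215.60 km. ✓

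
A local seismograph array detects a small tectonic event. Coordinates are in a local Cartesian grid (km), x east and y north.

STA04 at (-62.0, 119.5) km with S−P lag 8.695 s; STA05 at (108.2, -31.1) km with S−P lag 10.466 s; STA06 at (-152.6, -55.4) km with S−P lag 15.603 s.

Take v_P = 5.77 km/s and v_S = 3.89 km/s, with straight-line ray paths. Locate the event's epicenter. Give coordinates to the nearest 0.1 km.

6.5 km east, 41.5 km north

Distance from S−P lag: d = Δt · v_P v_S / (v_P − v_S) = Δt · (5.77·3.89)/(5.77−3.89) ≈ 11.9390·Δt.
So d_STA04 = 103.81, d_STA05 = 124.95, d_STA06 = 186.28 km.
Circle about each station: (x + 62.0)² + (y − 119.5)² = 103.81²; (x − 108.2)² + (y + 31.1)² = 124.95²; (x + 152.6)² + (y + 55.4)² = 186.28².
Subtracting the STA04 equation from the STA05 and STA06 equations removes the quadratic terms:
340.4 x − 301.2 y = -10285.79
-181.2 x − 349.8 y = -15692.05
Solving the 2×2 system: x ≈ 6.5, y ≈ 41.5 km.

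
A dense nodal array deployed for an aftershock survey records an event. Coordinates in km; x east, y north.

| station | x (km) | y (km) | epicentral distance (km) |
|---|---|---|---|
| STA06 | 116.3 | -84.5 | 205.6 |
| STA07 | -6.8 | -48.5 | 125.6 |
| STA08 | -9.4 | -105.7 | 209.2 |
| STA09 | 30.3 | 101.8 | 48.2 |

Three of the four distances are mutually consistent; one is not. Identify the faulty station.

Solve using three stations at a time. Using STA06, STA07, STA09 (subtract circle equations pairwise → linear system) gives (x, y) ≈ (-10.9, 77.0).
Distances from that point to each station vs reported:
  STA06: calculated 205.6 vs reported 205.6 → residual 0.0 km
  STA07: calculated 125.6 vs reported 125.6 → residual 0.0 km
  STA08: calculated 182.7 vs reported 209.2 → residual 26.5 km
  STA09: calculated 48.1 vs reported 48.2 → residual 0.1 km
STA06, STA07, STA09 are mutually consistent (residuals ≈ 0); STA08 is off by 26.5 km.

STA08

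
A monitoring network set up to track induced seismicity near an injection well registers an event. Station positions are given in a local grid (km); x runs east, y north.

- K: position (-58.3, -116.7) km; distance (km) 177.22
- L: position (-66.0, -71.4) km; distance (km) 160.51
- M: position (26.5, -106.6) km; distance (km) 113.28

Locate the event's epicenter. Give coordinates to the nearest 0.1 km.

81.2 km east, -7.4 km north

Circle about each station: (x + 58.3)² + (y + 116.7)² = 177.22²; (x + 66.0)² + (y + 71.4)² = 160.51²; (x − 26.5)² + (y + 106.6)² = 113.28².
Subtracting the K equation from the L and M equations removes the quadratic terms:
-15.4 x + 90.6 y = -1920.35
169.6 x + 20.2 y = 13622.60
Solving the 2×2 system: x ≈ 81.2, y ≈ -7.4 km.
Check against K (with the unrounded x, y): √((x + 58.3)²+(y + 116.7)²) = 177.23 ≈ 177.22 km. ✓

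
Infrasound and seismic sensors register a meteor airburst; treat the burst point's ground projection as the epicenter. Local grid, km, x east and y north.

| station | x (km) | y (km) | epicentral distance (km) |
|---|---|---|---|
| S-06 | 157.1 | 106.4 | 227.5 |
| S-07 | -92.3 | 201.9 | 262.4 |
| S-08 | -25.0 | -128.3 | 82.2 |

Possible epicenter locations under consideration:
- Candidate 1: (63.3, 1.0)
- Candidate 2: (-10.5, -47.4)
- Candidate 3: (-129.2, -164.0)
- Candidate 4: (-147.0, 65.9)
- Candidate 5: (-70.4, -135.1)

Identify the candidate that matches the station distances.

For each candidate, compare |candidate − station| to the reported distance:
Candidate 1: residuals S-06 86.4, S-07 8.3, S-08 74.4 → max 86.4 km
Candidate 2: residuals S-06 0.0, S-07 0.0, S-08 0.0 → max 0.0 km
Candidate 3: residuals S-06 166.3, S-07 105.4, S-08 27.9 → max 166.3 km
Candidate 4: residuals S-06 79.3, S-07 115.8, S-08 147.1 → max 147.1 km
Candidate 5: residuals S-06 104.3, S-07 75.3, S-08 36.3 → max 104.3 km
Only Candidate 2 has all residuals ≈ 0.

Candidate 2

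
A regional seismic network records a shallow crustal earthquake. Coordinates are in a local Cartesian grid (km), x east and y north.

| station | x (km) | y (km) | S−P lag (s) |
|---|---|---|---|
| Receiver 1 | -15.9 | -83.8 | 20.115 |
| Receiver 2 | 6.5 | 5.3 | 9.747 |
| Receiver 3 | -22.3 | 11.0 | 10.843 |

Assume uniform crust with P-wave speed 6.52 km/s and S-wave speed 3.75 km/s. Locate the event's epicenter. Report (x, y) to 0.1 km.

37.9 km east, 85.4 km north

Distance from S−P lag: d = Δt · v_P v_S / (v_P − v_S) = Δt · (6.52·3.75)/(6.52−3.75) ≈ 8.8267·Δt.
So d_Receiver 1 = 177.55, d_Receiver 2 = 86.03, d_Receiver 3 = 95.71 km.
Circle about each station: (x + 15.9)² + (y + 83.8)² = 177.55²; (x − 6.5)² + (y − 5.3)² = 86.03²; (x + 22.3)² + (y − 11.0)² = 95.71².
Subtracting pairs of circle equations eliminates x²+y² and gives linear equations (the radical axes):
44.8 x + 178.2 y = 16917.93
-12.8 x + 189.6 y = 15706.64
Solving the 2×2 system: x ≈ 37.9, y ≈ 85.4 km.
Check against Receiver 1 (with the unrounded x, y): √((x + 15.9)²+(y + 83.8)²) = 177.56 ≈ 177.55 km. ✓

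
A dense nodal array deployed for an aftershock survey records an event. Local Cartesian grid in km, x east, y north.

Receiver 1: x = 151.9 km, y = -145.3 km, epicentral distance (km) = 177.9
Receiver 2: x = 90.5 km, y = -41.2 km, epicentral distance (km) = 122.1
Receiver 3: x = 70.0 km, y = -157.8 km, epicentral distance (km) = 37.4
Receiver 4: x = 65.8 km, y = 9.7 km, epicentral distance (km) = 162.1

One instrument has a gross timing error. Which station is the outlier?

Receiver 1

Solve using three stations at a time. Using Receiver 2, Receiver 3, Receiver 4 (subtract circle equations pairwise → linear system) gives (x, y) ≈ (33.3, -149.2).
Distances from that point to each station vs reported:
  Receiver 1: calculated 118.7 vs reported 177.9 → residual 59.2 km
  Receiver 2: calculated 122.2 vs reported 122.1 → residual 0.1 km
  Receiver 3: calculated 37.7 vs reported 37.4 → residual 0.3 km
  Receiver 4: calculated 162.2 vs reported 162.1 → residual 0.1 km
Receiver 2, Receiver 3, Receiver 4 are mutually consistent (residuals ≈ 0); Receiver 1 is off by 59.2 km.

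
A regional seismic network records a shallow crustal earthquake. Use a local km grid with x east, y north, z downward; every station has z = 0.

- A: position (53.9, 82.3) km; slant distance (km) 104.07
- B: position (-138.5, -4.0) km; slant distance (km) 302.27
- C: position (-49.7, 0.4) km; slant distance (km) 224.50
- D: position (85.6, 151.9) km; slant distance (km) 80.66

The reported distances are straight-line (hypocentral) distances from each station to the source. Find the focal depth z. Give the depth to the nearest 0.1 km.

Each station gives a sphere (x−x_i)² + (y−y_i)² + z² = d_i² (stations at z=0).
Subtracting the A sphere from B and C: z² cancels, leaving linear equations in x and y:
-384.8 x − 172.6 y = -71016.84
-207.2 x − 163.8 y = -46777.94
Solving: x ≈ 130.510, y ≈ 120.490 km (keep extra digits for the depth step; rounded: 130.5, 120.5).
Then from the A sphere: z² = 104.07² − (x − 53.9)² − (y − 82.3)² with x = 130.510, y = 120.490, so z ≈ 59.186 ≈ 59.2 km.

59.2 km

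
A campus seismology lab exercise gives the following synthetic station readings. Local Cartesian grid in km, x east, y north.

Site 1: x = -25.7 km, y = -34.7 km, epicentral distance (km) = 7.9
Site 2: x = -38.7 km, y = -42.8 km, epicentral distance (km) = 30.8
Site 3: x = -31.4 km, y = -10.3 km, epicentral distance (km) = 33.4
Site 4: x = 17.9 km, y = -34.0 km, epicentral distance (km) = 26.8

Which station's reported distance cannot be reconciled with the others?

Site 1

Solve using three stations at a time. Using Site 2, Site 3, Site 4 (subtract circle equations pairwise → linear system) gives (x, y) ≈ (-8.9, -35.0).
Distances from that point to each station vs reported:
  Site 1: calculated 16.8 vs reported 7.9 → residual 8.9 km
  Site 2: calculated 30.8 vs reported 30.8 → residual 0.0 km
  Site 3: calculated 33.4 vs reported 33.4 → residual 0.0 km
  Site 4: calculated 26.8 vs reported 26.8 → residual 0.0 km
Site 2, Site 3, Site 4 are mutually consistent (residuals ≈ 0); Site 1 is off by 8.9 km.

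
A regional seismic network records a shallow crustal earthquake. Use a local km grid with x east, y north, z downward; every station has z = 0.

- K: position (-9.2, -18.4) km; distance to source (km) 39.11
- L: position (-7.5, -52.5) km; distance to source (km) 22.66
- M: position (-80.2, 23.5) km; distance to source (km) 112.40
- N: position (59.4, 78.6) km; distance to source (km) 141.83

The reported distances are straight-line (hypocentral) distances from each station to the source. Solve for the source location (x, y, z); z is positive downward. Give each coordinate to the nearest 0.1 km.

x ≈ 2.6 km, y ≈ -49.8 km, depth ≈ 20.1 km

Each station gives a sphere (x−x_i)² + (y−y_i)² + z² = d_i² (stations at z=0).
Subtracting the K sphere from L and M: z² cancels, leaving linear equations in x and y:
3.4 x − 68.2 y = 3405.42
-142.0 x + 83.8 y = -4543.08
Solving: x ≈ 2.603, y ≈ -49.803 km (keep extra digits for the depth step; rounded: 2.6, -49.8).
Then from the K sphere: z² = 39.11² − (x + 9.2)² − (y + 18.4)² with x = 2.603, y = -49.803, so z ≈ 20.103 ≈ 20.1 km.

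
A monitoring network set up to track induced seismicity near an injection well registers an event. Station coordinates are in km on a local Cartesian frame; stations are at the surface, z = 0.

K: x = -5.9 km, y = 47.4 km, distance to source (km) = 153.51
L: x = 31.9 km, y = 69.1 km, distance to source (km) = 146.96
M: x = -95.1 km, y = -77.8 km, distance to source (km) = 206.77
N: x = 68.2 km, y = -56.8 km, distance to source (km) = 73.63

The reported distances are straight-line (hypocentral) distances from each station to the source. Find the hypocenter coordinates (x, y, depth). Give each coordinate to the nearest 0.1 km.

Each station gives a sphere (x−x_i)² + (y−y_i)² + z² = d_i² (stations at z=0).
Subtracting the K sphere from L and M: z² cancels, leaving linear equations in x and y:
75.6 x + 43.4 y = 5478.93
-178.4 x − 250.4 y = -6373.23
Solving: x ≈ 97.905, y ≈ -44.301 km (keep extra digits for the depth step; rounded: 97.9, -44.3).
Then from the K sphere: z² = 153.51² − (x + 5.9)² − (y − 47.4)² with x = 97.905, y = -44.301, so z ≈ 66.187 ≈ 66.2 km.

(97.9, -44.3, 66.2)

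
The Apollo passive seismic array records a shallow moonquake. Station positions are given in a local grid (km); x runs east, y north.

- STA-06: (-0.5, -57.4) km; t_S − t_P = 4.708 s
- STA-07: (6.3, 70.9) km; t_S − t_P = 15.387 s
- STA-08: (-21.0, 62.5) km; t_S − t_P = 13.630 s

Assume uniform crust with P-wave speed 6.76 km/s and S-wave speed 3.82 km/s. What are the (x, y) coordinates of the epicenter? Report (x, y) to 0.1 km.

Distance from S−P lag: d = Δt · v_P v_S / (v_P − v_S) = Δt · (6.76·3.82)/(6.76−3.82) ≈ 8.7834·Δt.
So d_STA-06 = 41.35, d_STA-07 = 135.15, d_STA-08 = 119.72 km.
Circle about each station: (x + 0.5)² + (y + 57.4)² = 41.35²; (x − 6.3)² + (y − 70.9)² = 135.15²; (x + 21.0)² + (y − 62.5)² = 119.72².
Subtracting the STA-06 equation from the STA-07 and STA-08 equations removes the quadratic terms:
13.6 x + 256.6 y = -14784.21
-41.0 x + 239.8 y = -11570.82
Solving the 2×2 system: x ≈ -41.8, y ≈ -55.4 km.

-41.8 km east, -55.4 km north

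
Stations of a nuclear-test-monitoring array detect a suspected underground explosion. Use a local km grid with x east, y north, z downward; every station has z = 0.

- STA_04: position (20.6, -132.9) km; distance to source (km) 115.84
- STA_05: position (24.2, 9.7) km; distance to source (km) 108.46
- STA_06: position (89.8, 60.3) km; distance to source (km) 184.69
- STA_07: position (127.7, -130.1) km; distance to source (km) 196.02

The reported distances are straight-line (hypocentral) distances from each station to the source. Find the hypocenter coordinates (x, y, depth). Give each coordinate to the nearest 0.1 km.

Each station gives a sphere (x−x_i)² + (y−y_i)² + z² = d_i² (stations at z=0).
Subtracting the STA_04 sphere from STA_05 and STA_06: z² cancels, leaving linear equations in x and y:
7.2 x + 285.2 y = -15751.71
138.4 x + 386.4 y = -27078.13
Solving: x ≈ -44.596, y ≈ -54.105 km (keep extra digits for the depth step; rounded: -44.6, -54.1).
Then from the STA_04 sphere: z² = 115.84² − (x − 20.6)² − (y + 132.9)² with x = -44.596, y = -54.105, so z ≈ 54.403 ≈ 54.4 km.

x ≈ -44.6 km, y ≈ -54.1 km, depth ≈ 54.4 km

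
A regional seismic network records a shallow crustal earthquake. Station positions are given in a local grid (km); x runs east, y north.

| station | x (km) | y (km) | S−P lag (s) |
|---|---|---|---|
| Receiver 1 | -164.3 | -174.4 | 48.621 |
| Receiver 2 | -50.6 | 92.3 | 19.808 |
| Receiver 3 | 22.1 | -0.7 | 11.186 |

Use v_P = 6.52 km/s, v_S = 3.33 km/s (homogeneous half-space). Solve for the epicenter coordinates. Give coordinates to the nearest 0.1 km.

(77.8, 51.2)

Distance from S−P lag: d = Δt · v_P v_S / (v_P − v_S) = Δt · (6.52·3.33)/(6.52−3.33) ≈ 6.8061·Δt.
So d_Receiver 1 = 330.92, d_Receiver 2 = 134.82, d_Receiver 3 = 76.13 km.
Circle about each station: (x + 164.3)² + (y + 174.4)² = 330.92²; (x + 50.6)² + (y − 92.3)² = 134.82²; (x − 22.1)² + (y + 0.7)² = 76.13².
Subtracting pairs of circle equations eliminates x²+y² and gives linear equations (the radical axes):
227.4 x + 533.4 y = 45001.41
372.8 x + 347.4 y = 46791.32
Solving the 2×2 system: x ≈ 77.8, y ≈ 51.2 km.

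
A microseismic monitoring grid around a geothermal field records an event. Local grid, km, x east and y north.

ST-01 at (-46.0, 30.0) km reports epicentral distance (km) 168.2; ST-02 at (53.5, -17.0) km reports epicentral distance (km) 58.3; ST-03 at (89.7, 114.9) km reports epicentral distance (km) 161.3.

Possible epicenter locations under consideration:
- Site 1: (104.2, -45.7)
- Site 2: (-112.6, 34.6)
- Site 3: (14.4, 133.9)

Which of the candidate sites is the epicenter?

Site 1

For each candidate, compare |candidate − station| to the reported distance:
Site 1: residuals ST-01 0.0, ST-02 0.0, ST-03 0.0 → max 0.0 km
Site 2: residuals ST-01 101.4, ST-02 115.6, ST-03 56.4 → max 115.6 km
Site 3: residuals ST-01 48.0, ST-02 97.6, ST-03 83.6 → max 97.6 km
Only Site 1 has all residuals ≈ 0.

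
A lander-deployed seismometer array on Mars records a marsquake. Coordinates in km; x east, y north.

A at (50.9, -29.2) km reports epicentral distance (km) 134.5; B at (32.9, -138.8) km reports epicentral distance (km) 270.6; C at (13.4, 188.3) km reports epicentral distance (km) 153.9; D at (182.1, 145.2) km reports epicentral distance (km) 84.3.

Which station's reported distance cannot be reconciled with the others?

Solve using three stations at a time. Using A, C, D (subtract circle equations pairwise → linear system) gives (x, y) ≈ (125.4, 82.8).
Distances from that point to each station vs reported:
  A: calculated 134.5 vs reported 134.5 → residual 0.0 km
  B: calculated 240.1 vs reported 270.6 → residual 30.5 km
  C: calculated 153.9 vs reported 153.9 → residual 0.0 km
  D: calculated 84.3 vs reported 84.3 → residual 0.0 km
A, C, D are mutually consistent (residuals ≈ 0); B is off by 30.5 km.

B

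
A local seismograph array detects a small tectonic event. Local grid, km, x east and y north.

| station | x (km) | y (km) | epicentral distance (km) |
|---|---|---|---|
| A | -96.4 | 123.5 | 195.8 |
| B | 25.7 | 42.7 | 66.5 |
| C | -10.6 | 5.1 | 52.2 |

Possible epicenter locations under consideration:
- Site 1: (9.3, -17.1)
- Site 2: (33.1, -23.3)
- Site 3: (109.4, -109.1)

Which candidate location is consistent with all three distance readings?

Site 2

For each candidate, compare |candidate − station| to the reported distance:
Site 1: residuals A 19.9, B 4.5, C 22.4 → max 22.4 km
Site 2: residuals A 0.0, B 0.1, C 0.1 → max 0.1 km
Site 3: residuals A 114.8, B 106.8, C 113.5 → max 114.8 km
Only Site 2 has all residuals ≈ 0.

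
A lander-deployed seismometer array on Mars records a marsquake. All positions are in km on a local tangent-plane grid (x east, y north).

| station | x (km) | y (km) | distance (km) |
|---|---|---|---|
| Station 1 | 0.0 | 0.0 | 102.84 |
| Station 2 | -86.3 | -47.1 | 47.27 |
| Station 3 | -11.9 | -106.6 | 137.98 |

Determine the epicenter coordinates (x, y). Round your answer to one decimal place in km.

Circle about each station: x² + y² = 102.84²; (x + 86.3)² + (y + 47.1)² = 47.27²; (x + 11.9)² + (y + 106.6)² = 137.98².
Subtracting the Station 1 equation from the Station 2 and Station 3 equations removes the quadratic terms:
-172.6 x − 94.2 y = 18007.71
-23.8 x − 213.2 y = 3042.76
Solving the 2×2 system: x ≈ -102.8, y ≈ -2.8 km.

(-102.8, -2.8)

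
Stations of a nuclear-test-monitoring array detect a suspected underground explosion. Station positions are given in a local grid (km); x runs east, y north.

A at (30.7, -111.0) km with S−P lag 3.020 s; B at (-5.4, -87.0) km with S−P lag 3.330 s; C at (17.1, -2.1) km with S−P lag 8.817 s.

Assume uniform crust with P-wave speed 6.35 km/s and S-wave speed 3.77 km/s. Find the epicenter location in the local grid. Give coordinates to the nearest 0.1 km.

Distance from S−P lag: d = Δt · v_P v_S / (v_P − v_S) = Δt · (6.35·3.77)/(6.35−3.77) ≈ 9.2789·Δt.
So d_A = 28.02, d_B = 30.90, d_C = 81.81 km.
Circle about each station: (x − 30.7)² + (y + 111.0)² = 28.02²; (x + 5.4)² + (y + 87.0)² = 30.90²; (x − 17.1)² + (y + 2.1)² = 81.81².
Subtracting the A equation from the B and C equations removes the quadratic terms:
-72.2 x + 48.0 y = -5835.02
-27.2 x + 217.8 y = -18874.43
Solving the 2×2 system: x ≈ 25.3, y ≈ -83.5 km.
Check against A (with the unrounded x, y): √((x − 30.7)²+(y + 111.0)²) = 28.02 ≈ 28.02 km. ✓

x ≈ 25.3 km, y ≈ -83.5 km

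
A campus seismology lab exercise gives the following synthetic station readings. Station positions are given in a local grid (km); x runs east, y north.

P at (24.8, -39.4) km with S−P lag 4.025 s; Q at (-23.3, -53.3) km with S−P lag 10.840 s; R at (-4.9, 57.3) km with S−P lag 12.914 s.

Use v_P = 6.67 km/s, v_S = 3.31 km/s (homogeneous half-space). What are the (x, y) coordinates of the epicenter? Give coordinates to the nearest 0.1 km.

(37.5, -16.2)

Distance from S−P lag: d = Δt · v_P v_S / (v_P − v_S) = Δt · (6.67·3.31)/(6.67−3.31) ≈ 6.5707·Δt.
So d_P = 26.45, d_Q = 71.23, d_R = 84.85 km.
Circle about each station: (x − 24.8)² + (y + 39.4)² = 26.45²; (x + 23.3)² + (y + 53.3)² = 71.23²; (x + 4.9)² + (y − 57.3)² = 84.85².
Subtracting the P equation from the Q and R equations removes the quadratic terms:
-96.2 x − 27.8 y = -3157.73
-59.4 x + 193.4 y = -5360.02
Solving the 2×2 system: x ≈ 37.5, y ≈ -16.2 km.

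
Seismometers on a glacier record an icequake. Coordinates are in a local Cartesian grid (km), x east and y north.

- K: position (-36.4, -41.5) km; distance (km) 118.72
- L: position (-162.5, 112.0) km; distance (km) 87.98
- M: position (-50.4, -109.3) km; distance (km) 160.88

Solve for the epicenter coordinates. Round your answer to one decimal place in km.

Circle about each station: (x + 36.4)² + (y + 41.5)² = 118.72²; (x + 162.5)² + (y − 112.0)² = 87.98²; (x + 50.4)² + (y + 109.3)² = 160.88².
Subtracting the K equation from the L and M equations removes the quadratic terms:
-252.2 x + 307.0 y = 42257.00
-28.0 x − 135.6 y = -348.50
Solving the 2×2 system: x ≈ -131.4, y ≈ 29.7 km.

-131.4 km east, 29.7 km north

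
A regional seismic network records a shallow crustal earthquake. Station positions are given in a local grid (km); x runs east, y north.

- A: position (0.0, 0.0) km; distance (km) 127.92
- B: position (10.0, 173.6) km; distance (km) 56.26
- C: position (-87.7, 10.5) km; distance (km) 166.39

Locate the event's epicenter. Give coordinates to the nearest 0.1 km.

34.8 km east, 123.1 km north

Circle about each station: x² + y² = 127.92²; (x − 10.0)² + (y − 173.6)² = 56.26²; (x + 87.7)² + (y − 10.5)² = 166.39².
Subtracting the A equation from the B and C equations removes the quadratic terms:
20.0 x + 347.2 y = 43435.30
-175.4 x + 21.0 y = -3520.57
Solving the 2×2 system: x ≈ 34.8, y ≈ 123.1 km.
Check against A (with the unrounded x, y): √(x²+y²) = 127.92 ≈ 127.92 km. ✓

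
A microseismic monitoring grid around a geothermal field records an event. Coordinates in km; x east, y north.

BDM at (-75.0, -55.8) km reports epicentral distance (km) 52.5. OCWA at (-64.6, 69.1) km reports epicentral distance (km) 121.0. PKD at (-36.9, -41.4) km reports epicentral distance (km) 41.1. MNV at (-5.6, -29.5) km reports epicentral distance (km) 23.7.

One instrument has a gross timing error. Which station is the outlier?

Solve using three stations at a time. Using BDM, OCWA, MNV (subtract circle equations pairwise → linear system) gives (x, y) ≈ (-23.7, -44.8).
Distances from that point to each station vs reported:
  BDM: calculated 52.5 vs reported 52.5 → residual 0.0 km
  OCWA: calculated 121.0 vs reported 121.0 → residual 0.0 km
  PKD: calculated 13.6 vs reported 41.1 → residual 27.5 km
  MNV: calculated 23.7 vs reported 23.7 → residual 0.0 km
BDM, OCWA, MNV are mutually consistent (residuals ≈ 0); PKD is off by 27.5 km.

PKD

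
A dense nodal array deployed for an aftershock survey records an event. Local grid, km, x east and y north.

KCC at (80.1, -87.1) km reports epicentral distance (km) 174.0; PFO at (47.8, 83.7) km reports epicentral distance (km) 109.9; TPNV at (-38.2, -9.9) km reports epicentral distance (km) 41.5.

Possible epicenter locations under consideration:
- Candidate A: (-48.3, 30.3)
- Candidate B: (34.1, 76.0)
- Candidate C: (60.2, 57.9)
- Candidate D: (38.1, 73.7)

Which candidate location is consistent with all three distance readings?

For each candidate, compare |candidate − station| to the reported distance:
Candidate A: residuals KCC 0.0, PFO 0.0, TPNV 0.1 → max 0.1 km
Candidate B: residuals KCC 4.5, PFO 94.2, TPNV 70.8 → max 94.2 km
Candidate C: residuals KCC 27.6, PFO 81.3, TPNV 78.0 → max 81.3 km
Candidate D: residuals KCC 7.8, PFO 96.0, TPNV 71.7 → max 96.0 km
Only Candidate A has all residuals ≈ 0.

Candidate A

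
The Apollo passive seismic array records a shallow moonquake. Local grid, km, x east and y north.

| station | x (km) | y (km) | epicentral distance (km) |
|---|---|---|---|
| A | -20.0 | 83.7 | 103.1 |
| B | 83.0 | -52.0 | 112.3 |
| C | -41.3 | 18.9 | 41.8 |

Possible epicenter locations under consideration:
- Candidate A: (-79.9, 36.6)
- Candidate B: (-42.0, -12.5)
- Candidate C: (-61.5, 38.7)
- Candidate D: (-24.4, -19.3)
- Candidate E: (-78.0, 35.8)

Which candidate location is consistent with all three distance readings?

For each candidate, compare |candidate − station| to the reported distance:
Candidate A: residuals A 26.9, B 73.1, C 0.7 → max 73.1 km
Candidate B: residuals A 4.4, B 18.8, C 10.4 → max 18.8 km
Candidate C: residuals A 41.9, B 58.3, C 13.5 → max 58.3 km
Candidate D: residuals A 0.0, B 0.0, C 0.0 → max 0.0 km
Candidate E: residuals A 27.9, B 71.1, C 1.4 → max 71.1 km
Only Candidate D has all residuals ≈ 0.

Candidate D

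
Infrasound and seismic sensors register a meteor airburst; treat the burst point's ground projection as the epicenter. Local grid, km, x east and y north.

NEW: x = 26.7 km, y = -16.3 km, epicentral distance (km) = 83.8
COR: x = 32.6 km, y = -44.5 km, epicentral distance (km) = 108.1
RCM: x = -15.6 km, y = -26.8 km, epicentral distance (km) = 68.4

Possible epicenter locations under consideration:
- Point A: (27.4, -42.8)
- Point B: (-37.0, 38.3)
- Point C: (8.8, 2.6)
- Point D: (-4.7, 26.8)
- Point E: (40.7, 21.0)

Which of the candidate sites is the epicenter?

Point B

For each candidate, compare |candidate − station| to the reported distance:
Point A: residuals NEW 57.3, COR 102.6, RCM 22.5 → max 102.6 km
Point B: residuals NEW 0.1, COR 0.1, RCM 0.1 → max 0.1 km
Point C: residuals NEW 57.8, COR 55.3, RCM 30.2 → max 57.8 km
Point D: residuals NEW 30.5, COR 27.6, RCM 13.7 → max 30.5 km
Point E: residuals NEW 44.0, COR 42.1, RCM 5.5 → max 44.0 km
Only Point B has all residuals ≈ 0.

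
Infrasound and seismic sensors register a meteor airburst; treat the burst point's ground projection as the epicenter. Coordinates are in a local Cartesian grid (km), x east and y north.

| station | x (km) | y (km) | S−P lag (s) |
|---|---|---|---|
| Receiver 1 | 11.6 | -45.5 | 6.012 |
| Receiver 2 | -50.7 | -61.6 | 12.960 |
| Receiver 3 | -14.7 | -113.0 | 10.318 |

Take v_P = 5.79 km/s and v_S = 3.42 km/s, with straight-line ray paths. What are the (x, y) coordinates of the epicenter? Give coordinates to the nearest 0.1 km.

Distance from S−P lag: d = Δt · v_P v_S / (v_P − v_S) = Δt · (5.79·3.42)/(5.79−3.42) ≈ 8.3552·Δt.
So d_Receiver 1 = 50.23, d_Receiver 2 = 108.28, d_Receiver 3 = 86.21 km.
Circle about each station: (x − 11.6)² + (y + 45.5)² = 50.23²; (x + 50.7)² + (y + 61.6)² = 108.28²; (x + 14.7)² + (y + 113.0)² = 86.21².
Subtracting the Receiver 1 equation from the Receiver 2 and Receiver 3 equations removes the quadratic terms:
-124.6 x − 32.2 y = -5041.27
-52.6 x − 135.0 y = 5871.17
Solving the 2×2 system: x ≈ 57.5, y ≈ -65.9 km.

x ≈ 57.5 km, y ≈ -65.9 km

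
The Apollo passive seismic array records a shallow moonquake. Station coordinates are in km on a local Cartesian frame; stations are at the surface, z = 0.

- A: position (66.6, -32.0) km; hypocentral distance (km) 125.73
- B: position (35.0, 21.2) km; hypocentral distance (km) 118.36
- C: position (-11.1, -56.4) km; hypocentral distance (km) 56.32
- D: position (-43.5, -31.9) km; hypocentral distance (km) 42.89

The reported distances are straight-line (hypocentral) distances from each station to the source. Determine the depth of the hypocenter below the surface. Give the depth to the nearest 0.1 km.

depth ≈ 38.2 km

Each station gives a sphere (x−x_i)² + (y−y_i)² + z² = d_i² (stations at z=0).
Subtracting the A sphere from B and C: z² cancels, leaving linear equations in x and y:
-63.2 x + 106.4 y = -1986.18
-155.4 x − 48.8 y = 10480.70
Solving: x ≈ -51.900, y ≈ -49.495 km (keep extra digits for the depth step; rounded: -51.9, -49.5).
Then from the A sphere: z² = 125.73² − (x − 66.6)² − (y + 32.0)² with x = -51.900, y = -49.495, so z ≈ 38.206 ≈ 38.2 km.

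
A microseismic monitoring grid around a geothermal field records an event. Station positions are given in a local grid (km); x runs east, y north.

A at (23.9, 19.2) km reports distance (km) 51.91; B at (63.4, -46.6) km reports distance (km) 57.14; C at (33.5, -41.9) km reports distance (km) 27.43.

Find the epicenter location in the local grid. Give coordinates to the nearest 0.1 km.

8.6 km east, -30.4 km north

Circle about each station: (x − 23.9)² + (y − 19.2)² = 51.91²; (x − 63.4)² + (y + 46.6)² = 57.14²; (x − 33.5)² + (y + 41.9)² = 27.43².
Subtracting pairs of circle equations eliminates x²+y² and gives linear equations (the radical axes):
79.0 x − 131.6 y = 4680.94
19.2 x − 122.2 y = 3880.25
Solving the 2×2 system: x ≈ 8.6, y ≈ -30.4 km.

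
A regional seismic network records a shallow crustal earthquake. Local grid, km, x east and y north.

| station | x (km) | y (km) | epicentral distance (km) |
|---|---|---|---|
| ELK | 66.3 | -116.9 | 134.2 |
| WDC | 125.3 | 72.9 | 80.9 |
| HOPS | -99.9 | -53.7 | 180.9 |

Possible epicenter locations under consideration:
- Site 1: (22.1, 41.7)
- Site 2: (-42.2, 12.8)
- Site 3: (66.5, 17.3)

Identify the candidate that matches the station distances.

For each candidate, compare |candidate − station| to the reported distance:
Site 1: residuals ELK 30.4, WDC 26.9, HOPS 26.0 → max 30.4 km
Site 2: residuals ELK 34.9, WDC 97.1, HOPS 92.9 → max 97.1 km
Site 3: residuals ELK 0.0, WDC 0.0, HOPS 0.0 → max 0.0 km
Only Site 3 has all residuals ≈ 0.

Site 3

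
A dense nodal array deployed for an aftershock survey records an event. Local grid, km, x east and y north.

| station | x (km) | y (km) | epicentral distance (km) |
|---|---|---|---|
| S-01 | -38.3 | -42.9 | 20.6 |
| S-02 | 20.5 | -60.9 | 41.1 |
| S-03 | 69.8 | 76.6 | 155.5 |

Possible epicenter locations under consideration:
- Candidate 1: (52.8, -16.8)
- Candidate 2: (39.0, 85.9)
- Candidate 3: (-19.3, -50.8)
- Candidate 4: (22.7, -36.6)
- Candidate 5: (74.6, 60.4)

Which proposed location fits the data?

For each candidate, compare |candidate − station| to the reported distance:
Candidate 1: residuals S-01 74.2, S-02 13.6, S-03 60.6 → max 74.2 km
Candidate 2: residuals S-01 129.6, S-02 106.9, S-03 123.3 → max 129.6 km
Candidate 3: residuals S-01 0.0, S-02 0.0, S-03 0.0 → max 0.0 km
Candidate 4: residuals S-01 40.7, S-02 16.7, S-03 32.9 → max 40.7 km
Candidate 5: residuals S-01 132.4, S-02 91.7, S-03 138.6 → max 138.6 km
Only Candidate 3 has all residuals ≈ 0.

Candidate 3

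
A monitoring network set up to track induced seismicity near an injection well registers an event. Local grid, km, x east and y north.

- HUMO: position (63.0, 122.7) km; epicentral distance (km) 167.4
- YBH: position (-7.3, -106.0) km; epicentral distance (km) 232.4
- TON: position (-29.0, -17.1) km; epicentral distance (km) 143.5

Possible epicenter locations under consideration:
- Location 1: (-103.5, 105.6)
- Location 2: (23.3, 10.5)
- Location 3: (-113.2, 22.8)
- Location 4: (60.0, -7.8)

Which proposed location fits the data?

For each candidate, compare |candidate − station| to the reported distance:
Location 1: residuals HUMO 0.0, YBH 0.0, TON 0.0 → max 0.0 km
Location 2: residuals HUMO 48.4, YBH 111.9, TON 84.4 → max 111.9 km
Location 3: residuals HUMO 35.1, YBH 65.7, TON 50.3 → max 65.7 km
Location 4: residuals HUMO 36.9, YBH 113.4, TON 54.0 → max 113.4 km
Only Location 1 has all residuals ≈ 0.

Location 1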